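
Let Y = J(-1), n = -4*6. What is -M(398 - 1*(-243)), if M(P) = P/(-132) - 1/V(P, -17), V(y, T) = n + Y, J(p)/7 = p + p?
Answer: 12113/2508 ≈ 4.8297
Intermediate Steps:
J(p) = 14*p (J(p) = 7*(p + p) = 7*(2*p) = 14*p)
n = -24
Y = -14 (Y = 14*(-1) = -14)
V(y, T) = -38 (V(y, T) = -24 - 14 = -38)
M(P) = 1/38 - P/132 (M(P) = P/(-132) - 1/(-38) = P*(-1/132) - 1*(-1/38) = -P/132 + 1/38 = 1/38 - P/132)
-M(398 - 1*(-243)) = -(1/38 - (398 - 1*(-243))/132) = -(1/38 - (398 + 243)/132) = -(1/38 - 1/132*641) = -(1/38 - 641/132) = -1*(-12113/2508) = 12113/2508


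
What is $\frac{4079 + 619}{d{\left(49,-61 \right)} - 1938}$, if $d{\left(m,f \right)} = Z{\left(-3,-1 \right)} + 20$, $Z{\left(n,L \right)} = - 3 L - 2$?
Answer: $- \frac{174}{71} \approx -2.4507$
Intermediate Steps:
$Z{\left(n,L \right)} = -2 - 3 L$
$d{\left(m,f \right)} = 21$ ($d{\left(m,f \right)} = \left(-2 - -3\right) + 20 = \left(-2 + 3\right) + 20 = 1 + 20 = 21$)
$\frac{4079 + 619}{d{\left(49,-61 \right)} - 1938} = \frac{4079 + 619}{21 - 1938} = \frac{4698}{-1917} = 4698 \left(- \frac{1}{1917}\right) = - \frac{174}{71}$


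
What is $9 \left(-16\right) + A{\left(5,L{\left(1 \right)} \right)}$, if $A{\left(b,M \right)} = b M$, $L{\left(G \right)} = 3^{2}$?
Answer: $-99$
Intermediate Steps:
$L{\left(G \right)} = 9$
$A{\left(b,M \right)} = M b$
$9 \left(-16\right) + A{\left(5,L{\left(1 \right)} \right)} = 9 \left(-16\right) + 9 \cdot 5 = -144 + 45 = -99$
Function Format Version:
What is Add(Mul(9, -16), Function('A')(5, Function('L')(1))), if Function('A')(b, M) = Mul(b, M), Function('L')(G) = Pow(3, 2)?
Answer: -99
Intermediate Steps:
Function('L')(G) = 9
Function('A')(b, M) = Mul(M, b)
Add(Mul(9, -16), Function('A')(5, Function('L')(1))) = Add(Mul(9, -16), Mul(9, 5)) = Add(-144, 45) = -99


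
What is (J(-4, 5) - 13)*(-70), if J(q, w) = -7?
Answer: 1400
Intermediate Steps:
(J(-4, 5) - 13)*(-70) = (-7 - 13)*(-70) = -20*(-70) = 1400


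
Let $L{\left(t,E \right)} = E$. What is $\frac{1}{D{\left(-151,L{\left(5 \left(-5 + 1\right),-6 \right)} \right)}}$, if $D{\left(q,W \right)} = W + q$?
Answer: $- \frac{1}{157} \approx -0.0063694$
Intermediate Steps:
$\frac{1}{D{\left(-151,L{\left(5 \left(-5 + 1\right),-6 \right)} \right)}} = \frac{1}{-6 - 151} = \frac{1}{-157} = - \frac{1}{157}$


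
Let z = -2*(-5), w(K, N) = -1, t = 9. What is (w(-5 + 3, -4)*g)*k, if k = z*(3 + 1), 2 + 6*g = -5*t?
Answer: 940/3 ≈ 313.33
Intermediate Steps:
z = 10
g = -47/6 (g = -⅓ + (-5*9)/6 = -⅓ + (⅙)*(-45) = -⅓ - 15/2 = -47/6 ≈ -7.8333)
k = 40 (k = 10*(3 + 1) = 10*4 = 40)
(w(-5 + 3, -4)*g)*k = -1*(-47/6)*40 = (47/6)*40 = 940/3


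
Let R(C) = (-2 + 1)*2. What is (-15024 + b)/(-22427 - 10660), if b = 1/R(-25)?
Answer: 30049/66174 ≈ 0.45409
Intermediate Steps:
R(C) = -2 (R(C) = -1*2 = -2)
b = -½ (b = 1/(-2) = -½ ≈ -0.50000)
(-15024 + b)/(-22427 - 10660) = (-15024 - ½)/(-22427 - 10660) = -30049/2/(-33087) = -30049/2*(-1/33087) = 30049/66174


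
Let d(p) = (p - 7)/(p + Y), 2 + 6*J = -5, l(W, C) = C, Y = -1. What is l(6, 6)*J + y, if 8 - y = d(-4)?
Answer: -6/5 ≈ -1.2000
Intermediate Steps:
J = -7/6 (J = -⅓ + (⅙)*(-5) = -⅓ - ⅚ = -7/6 ≈ -1.1667)
d(p) = (-7 + p)/(-1 + p) (d(p) = (p - 7)/(p - 1) = (-7 + p)/(-1 + p))
y = 29/5 (y = 8 - (-7 - 4)/(-1 - 4) = 8 - (-11)/(-5) = 8 - (-1)*(-11)/5 = 8 - 1*11/5 = 8 - 11/5 = 29/5 ≈ 5.8000)
l(6, 6)*J + y = 6*(-7/6) + 29/5 = -7 + 29/5 = -6/5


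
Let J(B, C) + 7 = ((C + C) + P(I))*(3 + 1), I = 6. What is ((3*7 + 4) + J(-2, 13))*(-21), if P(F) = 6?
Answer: -3066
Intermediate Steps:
J(B, C) = 17 + 8*C (J(B, C) = -7 + ((C + C) + 6)*(3 + 1) = -7 + (2*C + 6)*4 = -7 + (6 + 2*C)*4 = -7 + (24 + 8*C) = 17 + 8*C)
((3*7 + 4) + J(-2, 13))*(-21) = ((3*7 + 4) + (17 + 8*13))*(-21) = ((21 + 4) + (17 + 104))*(-21) = (25 + 121)*(-21) = 146*(-21) = -3066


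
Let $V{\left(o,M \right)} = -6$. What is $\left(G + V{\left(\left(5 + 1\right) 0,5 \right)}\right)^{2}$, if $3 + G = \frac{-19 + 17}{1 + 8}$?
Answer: $\frac{6889}{81} \approx 85.049$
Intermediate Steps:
$G = - \frac{29}{9}$ ($G = -3 + \frac{-19 + 17}{1 + 8} = -3 - \frac{2}{9} = - \frac{29}{9} \approx -3.2222$)
$\left(G + V{\left(\left(5 + 1\right) 0,5 \right)}\right)^{2} = \left(- \frac{29}{9} - 6\right)^{2} = \left(- \frac{83}{9}\right)^{2} = \frac{6889}{81}$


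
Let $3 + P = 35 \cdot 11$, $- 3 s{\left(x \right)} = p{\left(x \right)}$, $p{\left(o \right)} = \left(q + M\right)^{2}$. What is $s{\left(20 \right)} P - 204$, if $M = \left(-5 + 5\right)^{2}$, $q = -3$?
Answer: $-1350$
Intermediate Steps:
$M = 0$ ($M = 0^{2} = 0$)
$p{\left(o \right)} = 9$ ($p{\left(o \right)} = \left(-3 + 0\right)^{2} = \left(-3\right)^{2} = 9$)
$s{\left(x \right)} = -3$ ($s{\left(x \right)} = \left(- \frac{1}{3}\right) 9 = -3$)
$P = 382$ ($P = -3 + 35 \cdot 11 = -3 + 385 = 382$)
$s{\left(20 \right)} P - 204 = \left(-3\right) 382 - 204 = -1146 - 204 = -1350$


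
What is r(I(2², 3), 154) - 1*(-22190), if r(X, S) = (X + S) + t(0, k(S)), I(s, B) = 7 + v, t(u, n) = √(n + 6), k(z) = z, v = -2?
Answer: 22349 + 4*√10 ≈ 22362.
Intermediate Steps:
t(u, n) = √(6 + n)
I(s, B) = 5 (I(s, B) = 7 - 2 = 5)
r(X, S) = S + X + √(6 + S) (r(X, S) = (X + S) + √(6 + S) = (S + X) + √(6 + S) = S + X + √(6 + S))
r(I(2², 3), 154) - 1*(-22190) = (154 + 5 + √(6 + 154)) - 1*(-22190) = (154 + 5 + √160) + 22190 = (154 + 5 + 4*√10) + 22190 = (159 + 4*√10) + 22190 = 22349 + 4*√10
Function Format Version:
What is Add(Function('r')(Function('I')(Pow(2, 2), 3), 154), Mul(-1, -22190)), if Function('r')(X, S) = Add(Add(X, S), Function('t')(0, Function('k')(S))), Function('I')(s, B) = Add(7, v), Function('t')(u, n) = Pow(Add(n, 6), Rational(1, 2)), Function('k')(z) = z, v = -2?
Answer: Add(22349, Mul(4, Pow(10, Rational(1, 2)))) ≈ 22362.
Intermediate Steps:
Function('t')(u, n) = Pow(Add(6, n), Rational(1, 2))
Function('I')(s, B) = 5 (Function('I')(s, B) = Add(7, -2) = 5)
Function('r')(X, S) = Add(S, X, Pow(Add(6, S), Rational(1, 2))) (Function('r')(X, S) = Add(Add(X, S), Pow(Add(6, S), Rational(1, 2))) = Add(Add(S, X), Pow(Add(6, S), Rational(1, 2))) = Add(S, X, Pow(Add(6, S), Rational(1, 2))))
Add(Function('r')(Function('I')(Pow(2, 2), 3), 154), Mul(-1, -22190)) = Add(Add(154, 5, Pow(Add(6, 154), Rational(1, 2))), Mul(-1, -22190)) = Add(Add(154, 5, Pow(160, Rational(1, 2))), 22190) = Add(Add(154, 5, Mul(4, Pow(10, Rational(1, 2)))), 22190) = Add(Add(159, Mul(4, Pow(10, Rational(1, 2)))), 22190) = Add(22349, Mul(4, Pow(10, Rational(1, 2))))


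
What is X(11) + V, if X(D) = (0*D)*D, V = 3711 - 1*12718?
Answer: -9007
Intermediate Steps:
V = -9007 (V = 3711 - 12718 = -9007)
X(D) = 0 (X(D) = 0*D = 0)
X(11) + V = 0 - 9007 = -9007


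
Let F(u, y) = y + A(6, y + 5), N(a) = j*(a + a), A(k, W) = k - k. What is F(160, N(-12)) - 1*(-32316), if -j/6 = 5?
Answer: 33036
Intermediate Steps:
j = -30 (j = -6*5 = -30)
A(k, W) = 0
N(a) = -60*a (N(a) = -30*(a + a) = -60*a)
F(u, y) = y (F(u, y) = y + 0 = y)
F(160, N(-12)) - 1*(-32316) = -60*(-12) - 1*(-32316) = 720 + 32316 = 33036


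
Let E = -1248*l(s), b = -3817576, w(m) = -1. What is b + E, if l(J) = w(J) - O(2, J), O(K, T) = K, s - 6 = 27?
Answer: -3813832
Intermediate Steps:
s = 33 (s = 6 + 27 = 33)
l(J) = -3 (l(J) = -1 - 1*2 = -1 - 2 = -3)
E = 3744 (E = -1248*(-3) = 3744)
b + E = -3817576 + 3744 = -3813832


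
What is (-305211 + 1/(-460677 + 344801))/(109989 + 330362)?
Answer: -35366629837/51026112476 ≈ -0.69311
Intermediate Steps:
(-305211 + 1/(-460677 + 344801))/(109989 + 330362) = (-305211 + 1/(-115876))/440351 = (-305211 - 1/115876)*(1/440351) = -35366629837/115876*1/440351 = -35366629837/51026112476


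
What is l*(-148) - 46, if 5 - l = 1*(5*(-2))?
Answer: -2266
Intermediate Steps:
l = 15 (l = 5 - 5*(-2) = 5 - (-10) = 5 - 1*(-10) = 5 + 10 = 15)
l*(-148) - 46 = 15*(-148) - 46 = -2220 - 46 = -2266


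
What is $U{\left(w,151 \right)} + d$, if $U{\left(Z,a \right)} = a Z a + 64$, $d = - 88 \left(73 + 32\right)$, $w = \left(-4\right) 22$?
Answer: $-2015664$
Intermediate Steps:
$w = -88$
$d = -9240$ ($d = \left(-88\right) 105 = -9240$)
$U{\left(Z,a \right)} = 64 + Z a^{2}$ ($U{\left(Z,a \right)} = Z a a + 64 = Z a^{2} + 64 = 64 + Z a^{2}$)
$U{\left(w,151 \right)} + d = \left(64 - 88 \cdot 151^{2}\right) - 9240 = \left(64 - 2006488\right) - 9240 = -2006424 - 9240 = -2015664$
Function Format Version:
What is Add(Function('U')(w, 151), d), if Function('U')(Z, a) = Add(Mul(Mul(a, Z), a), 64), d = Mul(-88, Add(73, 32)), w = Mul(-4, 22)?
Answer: -2015664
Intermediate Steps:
w = -88
d = -9240 (d = Mul(-88, 105) = -9240)
Function('U')(Z, a) = Add(64, Mul(Z, Pow(a, 2))) (Function('U')(Z, a) = Add(Mul(Mul(Z, a), a), 64) = Add(Mul(Z, Pow(a, 2)), 64) = Add(64, Mul(Z, Pow(a, 2))))
Add(Function('U')(w, 151), d) = Add(Add(64, Mul(-88, Pow(151, 2))), -9240) = Add(Add(64, Mul(-88, 22801)), -9240) = Add(Add(64, -2006488), -9240) = Add(-2006424, -9240) = -2015664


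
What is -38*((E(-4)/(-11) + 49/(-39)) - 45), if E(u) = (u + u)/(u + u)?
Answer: 755554/429 ≈ 1761.2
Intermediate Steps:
E(u) = 1 (E(u) = (2*u)/((2*u)) = (2*u)*(1/(2*u)) = 1)
-38*((E(-4)/(-11) + 49/(-39)) - 45) = -38*((1/(-11) + 49/(-39)) - 45) = -38*((1*(-1/11) + 49*(-1/39)) - 45) = -38*((-1/11 - 49/39) - 45) = -38*(-578/429 - 45) = -38*(-19883/429) = 755554/429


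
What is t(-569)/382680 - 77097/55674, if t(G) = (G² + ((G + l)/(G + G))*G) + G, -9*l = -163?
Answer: -1920903941/3550887720 ≈ -0.54096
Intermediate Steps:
l = 163/9 (l = -⅑*(-163) = 163/9 ≈ 18.111)
t(G) = 163/18 + G² + 3*G/2 (t(G) = (G² + ((G + 163/9)/(G + G))*G) + G = (G² + ((163/9 + G)/((2*G)))*G) + G = (G² + ((163/9 + G)*(1/(2*G)))*G) + G = (G² + ((163/9 + G)/(2*G))*G) + G = (G² + (163/18 + G/2)) + G = (163/18 + G² + G/2) + G = 163/18 + G² + 3*G/2)
t(-569)/382680 - 77097/55674 = (163/18 + (-569)² + (3/2)*(-569))/382680 - 77097/55674 = (163/18 + 323761 - 1707/2)*(1/382680) - 77097*1/55674 = (2906249/9)*(1/382680) - 25699/18558 = 2906249/3444120 - 25699/18558 = -1920903941/3550887720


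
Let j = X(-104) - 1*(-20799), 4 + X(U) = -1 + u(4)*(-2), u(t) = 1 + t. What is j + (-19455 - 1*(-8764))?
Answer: 10093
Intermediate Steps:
X(U) = -15 (X(U) = -4 + (-1 + (1 + 4)*(-2)) = -4 + (-1 + 5*(-2)) = -4 + (-1 - 10) = -4 - 11 = -15)
j = 20784 (j = -15 - 1*(-20799) = -15 + 20799 = 20784)
j + (-19455 - 1*(-8764)) = 20784 + (-19455 - 1*(-8764)) = 20784 + (-19455 + 8764) = 20784 - 10691 = 10093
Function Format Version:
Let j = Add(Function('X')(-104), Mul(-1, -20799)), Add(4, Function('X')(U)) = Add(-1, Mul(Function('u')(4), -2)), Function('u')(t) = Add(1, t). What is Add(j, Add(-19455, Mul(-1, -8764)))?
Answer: 10093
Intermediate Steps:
Function('X')(U) = -15 (Function('X')(U) = Add(-4, Add(-1, Mul(Add(1, 4), -2))) = Add(-4, Add(-1, Mul(5, -2))) = Add(-4, Add(-1, -10)) = Add(-4, -11) = -15)
j = 20784 (j = Add(-15, Mul(-1, -20799)) = Add(-15, 20799) = 20784)
Add(j, Add(-19455, Mul(-1, -8764))) = Add(20784, Add(-19455, Mul(-1, -8764))) = Add(20784, Add(-19455, 8764)) = Add(20784, -10691) = 10093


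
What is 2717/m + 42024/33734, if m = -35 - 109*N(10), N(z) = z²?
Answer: 183938581/184440645 ≈ 0.99728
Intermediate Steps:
m = -10935 (m = -35 - 109*10² = -35 - 109*100 = -35 - 10900 = -10935)
2717/m + 42024/33734 = 2717/(-10935) + 42024/33734 = 2717*(-1/10935) + 42024*(1/33734) = -2717/10935 + 21012/16867 = 183938581/184440645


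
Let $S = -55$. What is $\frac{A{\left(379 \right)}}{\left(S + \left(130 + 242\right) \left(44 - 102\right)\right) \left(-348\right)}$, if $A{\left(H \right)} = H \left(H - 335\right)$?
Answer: $\frac{4169}{1881897} \approx 0.0022153$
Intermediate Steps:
$A{\left(H \right)} = H \left(-335 + H\right)$
$\frac{A{\left(379 \right)}}{\left(S + \left(130 + 242\right) \left(44 - 102\right)\right) \left(-348\right)} = \frac{379 \left(-335 + 379\right)}{\left(-55 + \left(130 + 242\right) \left(44 - 102\right)\right) \left(-348\right)} = \frac{379 \cdot 44}{\left(-55 + 372 \left(-58\right)\right) \left(-348\right)} = \frac{16676}{\left(-55 - 21576\right) \left(-348\right)} = \frac{16676}{\left(-21631\right) \left(-348\right)} = \frac{16676}{7527588} = 16676 \cdot \frac{1}{7527588} = \frac{4169}{1881897}$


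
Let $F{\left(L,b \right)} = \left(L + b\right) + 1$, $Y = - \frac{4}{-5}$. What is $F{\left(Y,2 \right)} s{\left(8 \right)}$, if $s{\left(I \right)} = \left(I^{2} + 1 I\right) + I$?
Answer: $304$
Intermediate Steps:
$Y = \frac{4}{5}$ ($Y = \left(-4\right) \left(- \frac{1}{5}\right) = \frac{4}{5} \approx 0.8$)
$s{\left(I \right)} = I^{2} + 2 I$ ($s{\left(I \right)} = \left(I^{2} + I\right) + I = \left(I + I^{2}\right) + I = I^{2} + 2 I$)
$F{\left(L,b \right)} = 1 + L + b$
$F{\left(Y,2 \right)} s{\left(8 \right)} = \left(1 + \frac{4}{5} + 2\right) 8 \left(2 + 8\right) = \frac{19 \cdot 8 \cdot 10}{5} = \frac{19}{5} \cdot 80 = 304$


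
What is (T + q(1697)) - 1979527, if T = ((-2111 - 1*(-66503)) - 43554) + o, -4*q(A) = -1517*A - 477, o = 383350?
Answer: -1863265/2 ≈ -9.3163e+5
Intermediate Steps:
q(A) = 477/4 + 1517*A/4 (q(A) = -(-1517*A - 477)/4 = -(-477 - 1517*A)/4 = 477/4 + 1517*A/4)
T = 404188 (T = ((-2111 - 1*(-66503)) - 43554) + 383350 = ((-2111 + 66503) - 43554) + 383350 = (64392 - 43554) + 383350 = 20838 + 383350 = 404188)
(T + q(1697)) - 1979527 = (404188 + (477/4 + (1517/4)*1697)) - 1979527 = (404188 + (477/4 + 2574349/4)) - 1979527 = (404188 + 1287413/2) - 1979527 = 2095789/2 - 1979527 = -1863265/2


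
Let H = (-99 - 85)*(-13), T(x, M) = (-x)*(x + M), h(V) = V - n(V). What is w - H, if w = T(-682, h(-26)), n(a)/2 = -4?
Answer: -479792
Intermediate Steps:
n(a) = -8 (n(a) = 2*(-4) = -8)
h(V) = 8 + V (h(V) = V - 1*(-8) = V + 8 = 8 + V)
T(x, M) = -x*(M + x) (T(x, M) = (-x)*(M + x) = -x*(M + x))
w = -477400 (w = -1*(-682)*((8 - 26) - 682) = -1*(-682)*(-18 - 682) = -1*(-682)*(-700) = -477400)
H = 2392 (H = -184*(-13) = 2392)
w - H = -477400 - 1*2392 = -477400 - 2392 = -479792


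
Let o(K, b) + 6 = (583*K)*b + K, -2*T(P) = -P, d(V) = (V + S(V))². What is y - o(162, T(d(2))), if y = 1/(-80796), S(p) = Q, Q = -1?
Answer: -3828033685/80796 ≈ -47379.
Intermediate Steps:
S(p) = -1
d(V) = (-1 + V)² (d(V) = (V - 1)² = (-1 + V)²)
T(P) = P/2 (T(P) = -(-1)*P/2 = P/2)
o(K, b) = -6 + K + 583*K*b (o(K, b) = -6 + ((583*K)*b + K) = -6 + (583*K*b + K) = -6 + (K + 583*K*b) = -6 + K + 583*K*b)
y = -1/80796 ≈ -1.2377e-5
y - o(162, T(d(2))) = -1/80796 - (-6 + 162 + 583*162*((-1 + 2)²/2)) = -1/80796 - (-6 + 162 + 583*162*((½)*1²)) = -1/80796 - (-6 + 162 + 583*162*((½)*1)) = -1/80796 - (-6 + 162 + 583*162*(½)) = -1/80796 - (-6 + 162 + 47223) = -1/80796 - 1*47379 = -1/80796 - 47379 = -3828033685/80796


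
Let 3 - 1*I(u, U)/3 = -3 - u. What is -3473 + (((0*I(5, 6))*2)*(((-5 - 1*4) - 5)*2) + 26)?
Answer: -3447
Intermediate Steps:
I(u, U) = 18 + 3*u (I(u, U) = 9 - 3*(-3 - u) = 9 + (9 + 3*u) = 18 + 3*u)
-3473 + (((0*I(5, 6))*2)*(((-5 - 1*4) - 5)*2) + 26) = -3473 + (((0*(18 + 3*5))*2)*(((-5 - 1*4) - 5)*2) + 26) = -3473 + (((0*(18 + 15))*2)*(((-5 - 4) - 5)*2) + 26) = -3473 + (((0*33)*2)*((-9 - 5)*2) + 26) = -3473 + ((0*2)*(-14*2) + 26) = -3473 + (0*(-28) + 26) = -3473 + (0 + 26) = -3473 + 26 = -3447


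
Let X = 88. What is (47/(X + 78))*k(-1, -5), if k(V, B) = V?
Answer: -47/166 ≈ -0.28313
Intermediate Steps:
(47/(X + 78))*k(-1, -5) = (47/(88 + 78))*(-1) = (47/166)*(-1) = -47/166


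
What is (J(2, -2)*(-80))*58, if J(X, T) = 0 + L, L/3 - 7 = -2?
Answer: -69600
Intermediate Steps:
L = 15 (L = 21 + 3*(-2) = 21 - 6 = 15)
J(X, T) = 15 (J(X, T) = 0 + 15 = 15)
(J(2, -2)*(-80))*58 = (15*(-80))*58 = -1200*58 = -69600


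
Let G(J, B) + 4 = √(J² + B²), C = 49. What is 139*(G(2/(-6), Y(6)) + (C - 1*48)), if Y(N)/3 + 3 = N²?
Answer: -417 + 139*√88210/3 ≈ 13344.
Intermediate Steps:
Y(N) = -9 + 3*N²
G(J, B) = -4 + √(B² + J²) (G(J, B) = -4 + √(J² + B²) = -4 + √(B² + J²))
139*(G(2/(-6), Y(6)) + (C - 1*48)) = 139*((-4 + √((-9 + 3*6²)² + (2/(-6))²)) + (49 - 1*48)) = 139*((-4 + √((-9 + 3*36)² + (2*(-⅙))²)) + (49 - 48)) = 139*((-4 + √((-9 + 108)² + (-⅓)²)) + 1) = 139*((-4 + √(99² + ⅑)) + 1) = 139*((-4 + √(9801 + ⅑)) + 1) = 139*((-4 + √(88210/9)) + 1) = 139*((-4 + √88210/3) + 1) = 139*(-3 + √88210/3) = -417 + 139*√88210/3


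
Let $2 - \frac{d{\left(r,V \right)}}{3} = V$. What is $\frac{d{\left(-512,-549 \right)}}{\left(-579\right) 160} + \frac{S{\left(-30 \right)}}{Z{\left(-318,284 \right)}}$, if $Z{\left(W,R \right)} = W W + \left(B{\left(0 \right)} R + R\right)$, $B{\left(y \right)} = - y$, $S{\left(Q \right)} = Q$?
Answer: $- \frac{1775069}{97858720} \approx -0.018139$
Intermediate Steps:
$d{\left(r,V \right)} = 6 - 3 V$
$Z{\left(W,R \right)} = R + W^{2}$ ($Z{\left(W,R \right)} = W W + \left(\left(-1\right) 0 R + R\right) = W^{2} + \left(0 R + R\right) = W^{2} + \left(0 + R\right) = W^{2} + R = R + W^{2}$)
$\frac{d{\left(-512,-549 \right)}}{\left(-579\right) 160} + \frac{S{\left(-30 \right)}}{Z{\left(-318,284 \right)}} = \frac{6 - -1647}{\left(-579\right) 160} - \frac{30}{284 + \left(-318\right)^{2}} = \frac{6 + 1647}{-92640} - \frac{30}{284 + 101124} = 1653 \left(- \frac{1}{92640}\right) - \frac{30}{101408} = - \frac{551}{30880} - \frac{15}{50704} = - \frac{1775069}{97858720}$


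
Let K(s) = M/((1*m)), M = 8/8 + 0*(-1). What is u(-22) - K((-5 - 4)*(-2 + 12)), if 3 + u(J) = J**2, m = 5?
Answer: 2404/5 ≈ 480.80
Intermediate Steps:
M = 1 (M = 8*(1/8) + 0 = 1 + 0 = 1)
u(J) = -3 + J**2
K(s) = 1/5 (K(s) = 1/(1*5) = 1/5)
u(-22) - K((-5 - 4)*(-2 + 12)) = (-3 + (-22)**2) - 1*1/5 = (-3 + 484) - 1/5 = 481 - 1/5 = 2404/5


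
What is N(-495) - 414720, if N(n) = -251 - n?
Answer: -414476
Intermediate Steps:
N(-495) - 414720 = (-251 - 1*(-495)) - 414720 = (-251 + 495) - 414720 = 244 - 414720 = -414476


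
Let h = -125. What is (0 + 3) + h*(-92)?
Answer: 11503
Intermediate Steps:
(0 + 3) + h*(-92) = (0 + 3) - 125*(-92) = 3 + 11500 = 11503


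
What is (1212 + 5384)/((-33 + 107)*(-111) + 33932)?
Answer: 3298/12859 ≈ 0.25647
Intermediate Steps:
(1212 + 5384)/((-33 + 107)*(-111) + 33932) = 6596/(74*(-111) + 33932) = 6596/(-8214 + 33932) = 6596/25718 = 6596*(1/25718) = 3298/12859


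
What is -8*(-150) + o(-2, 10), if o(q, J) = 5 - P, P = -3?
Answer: 1208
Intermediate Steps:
o(q, J) = 8 (o(q, J) = 5 - 1*(-3) = 5 + 3 = 8)
-8*(-150) + o(-2, 10) = -8*(-150) + 8 = 1200 + 8 = 1208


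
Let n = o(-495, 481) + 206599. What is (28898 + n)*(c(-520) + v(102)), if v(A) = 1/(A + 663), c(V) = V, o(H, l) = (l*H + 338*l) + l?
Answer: -7092358371/85 ≈ -8.3439e+7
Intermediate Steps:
o(H, l) = 339*l + H*l (o(H, l) = (H*l + 338*l) + l = (338*l + H*l) + l = 339*l + H*l)
v(A) = 1/(663 + A)
n = 131563 (n = 481*(339 - 495) + 206599 = 481*(-156) + 206599 = -75036 + 206599 = 131563)
(28898 + n)*(c(-520) + v(102)) = (28898 + 131563)*(-520 + 1/(663 + 102)) = 160461*(-520 + 1/765) = 160461*(-397799/765) = -7092358371/85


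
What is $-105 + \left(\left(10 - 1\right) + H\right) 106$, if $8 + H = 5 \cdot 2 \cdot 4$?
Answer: $4241$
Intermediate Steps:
$H = 32$ ($H = -8 + 5 \cdot 2 \cdot 4 = -8 + 10 \cdot 4 = -8 + 40 = 32$)
$-105 + \left(\left(10 - 1\right) + H\right) 106 = -105 + \left(\left(10 - 1\right) + 32\right) 106 = -105 + \left(9 + 32\right) 106 = -105 + 41 \cdot 106 = -105 + 4346 = 4241$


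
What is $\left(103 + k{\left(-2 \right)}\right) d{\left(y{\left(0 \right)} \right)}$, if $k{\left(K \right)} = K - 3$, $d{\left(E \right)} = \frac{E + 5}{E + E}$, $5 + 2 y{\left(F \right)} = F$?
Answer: $-49$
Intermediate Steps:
$y{\left(F \right)} = - \frac{5}{2} + \frac{F}{2}$
$d{\left(E \right)} = \frac{5 + E}{2 E}$
$k{\left(K \right)} = -3 + K$
$\left(103 + k{\left(-2 \right)}\right) d{\left(y{\left(0 \right)} \right)} = \left(103 - 5\right) \frac{5 + \left(- \frac{5}{2} + \frac{1}{2} \cdot 0\right)}{2 \left(- \frac{5}{2} + \frac{1}{2} \cdot 0\right)} = \left(103 - 5\right) \frac{5 + \left(- \frac{5}{2} + 0\right)}{2 \left(- \frac{5}{2} + 0\right)} = 98 \frac{5 - \frac{5}{2}}{2 \left(- \frac{5}{2}\right)} = 98 \cdot \frac{1}{2} \left(- \frac{2}{5}\right) \frac{5}{2} = 98 \left(- \frac{1}{2}\right) = -49$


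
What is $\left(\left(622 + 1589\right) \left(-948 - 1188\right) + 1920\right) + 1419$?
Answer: $-4719357$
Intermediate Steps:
$\left(\left(622 + 1589\right) \left(-948 - 1188\right) + 1920\right) + 1419 = \left(2211 \left(-2136\right) + 1920\right) + 1419 = \left(-4722696 + 1920\right) + 1419 = -4720776 + 1419 = -4719357$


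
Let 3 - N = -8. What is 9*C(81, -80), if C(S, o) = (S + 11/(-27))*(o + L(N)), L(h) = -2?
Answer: -178432/3 ≈ -59477.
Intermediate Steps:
N = 11 (N = 3 - 1*(-8) = 3 + 8 = 11)
C(S, o) = (-2 + o)*(-11/27 + S) (C(S, o) = (S + 11/(-27))*(o - 2) = (S + 11*(-1/27))*(-2 + o) = (S - 11/27)*(-2 + o) = (-11/27 + S)*(-2 + o) = (-2 + o)*(-11/27 + S))
9*C(81, -80) = 9*(22/27 - 2*81 - 11/27*(-80) + 81*(-80)) = 9*(22/27 - 162 + 880/27 - 6480) = 9*(-178432/27) = -178432/3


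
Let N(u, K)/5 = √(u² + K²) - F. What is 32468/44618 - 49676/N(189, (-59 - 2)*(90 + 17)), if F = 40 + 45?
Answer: 61201754602/86457971775 - 4516*√1705498/3875475 ≈ -0.81391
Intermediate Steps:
F = 85
N(u, K) = -425 + 5*√(K² + u²) (N(u, K) = 5*(√(u² + K²) - 1*85) = 5*(√(K² + u²) - 85) = 5*(-85 + √(K² + u²)) = -425 + 5*√(K² + u²))
32468/44618 - 49676/N(189, (-59 - 2)*(90 + 17)) = 32468/44618 - 49676/(-425 + 5*√(((-59 - 2)*(90 + 17))² + 189²)) = 32468*(1/44618) - 49676/(-425 + 5*√((-61*107)² + 35721)) = 16234/22309 - 49676/(-425 + 5*√((-6527)² + 35721)) = 16234/22309 - 49676/(-425 + 5*√(42601729 + 35721)) = 16234/22309 - 49676/(-425 + 5*√42637450) = 16234/22309 - 49676/(-425 + 5*(5*√1705498)) = 16234/22309 - 49676/(-425 + 25*√1705498)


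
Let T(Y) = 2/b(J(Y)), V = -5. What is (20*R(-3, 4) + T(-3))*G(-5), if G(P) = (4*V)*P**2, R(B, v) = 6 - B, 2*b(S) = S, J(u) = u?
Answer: -268000/3 ≈ -89333.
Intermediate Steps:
b(S) = S/2
T(Y) = 4/Y (T(Y) = 2/((Y/2)) = 2*(2/Y) = 4/Y)
G(P) = -20*P**2 (G(P) = (4*(-5))*P**2 = -20*P**2)
(20*R(-3, 4) + T(-3))*G(-5) = (20*(6 - 1*(-3)) + 4/(-3))*(-20*(-5)**2) = (20*(6 + 3) + 4*(-1/3))*(-20*25) = (20*9 - 4/3)*(-500) = (180 - 4/3)*(-500) = (536/3)*(-500) = -268000/3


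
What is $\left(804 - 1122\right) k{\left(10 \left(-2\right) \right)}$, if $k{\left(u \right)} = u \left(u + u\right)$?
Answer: $-254400$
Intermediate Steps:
$k{\left(u \right)} = 2 u^{2}$ ($k{\left(u \right)} = u 2 u = 2 u^{2}$)
$\left(804 - 1122\right) k{\left(10 \left(-2\right) \right)} = \left(804 - 1122\right) 2 \left(10 \left(-2\right)\right)^{2} = - 318 \cdot 2 \left(-20\right)^{2} = - 318 \cdot 2 \cdot 400 = \left(-318\right) 800 = -254400$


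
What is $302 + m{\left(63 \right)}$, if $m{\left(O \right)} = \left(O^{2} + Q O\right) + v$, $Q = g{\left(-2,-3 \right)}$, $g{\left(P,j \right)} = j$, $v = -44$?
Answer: $4038$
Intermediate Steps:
$Q = -3$
$m{\left(O \right)} = -44 + O^{2} - 3 O$ ($m{\left(O \right)} = \left(O^{2} - 3 O\right) - 44 = -44 + O^{2} - 3 O$)
$302 + m{\left(63 \right)} = 302 - \left(233 - 3969\right) = 302 - -3736 = 302 + 3736 = 4038$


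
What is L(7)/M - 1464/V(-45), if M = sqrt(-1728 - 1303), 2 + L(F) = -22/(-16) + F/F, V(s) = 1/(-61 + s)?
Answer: 155184 - 3*I*sqrt(3031)/24248 ≈ 1.5518e+5 - 0.0068114*I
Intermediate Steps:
L(F) = 3/8 (L(F) = -2 + (-22/(-16) + F/F) = -2 + (-22*(-1/16) + 1) = -2 + (11/8 + 1) = -2 + 19/8 = 3/8)
M = I*sqrt(3031) (M = sqrt(-3031) = I*sqrt(3031) ≈ 55.055*I)
L(7)/M - 1464/V(-45) = 3/(8*((I*sqrt(3031)))) - 1464/(1/(-61 - 45)) = 3*(-I*sqrt(3031)/3031)/8 - 1464/(1/(-106)) = -3*I*sqrt(3031)/24248 - 1464/(-1/106) = -3*I*sqrt(3031)/24248 - 1464*(-106) = -3*I*sqrt(3031)/24248 + 155184 = 155184 - 3*I*sqrt(3031)/24248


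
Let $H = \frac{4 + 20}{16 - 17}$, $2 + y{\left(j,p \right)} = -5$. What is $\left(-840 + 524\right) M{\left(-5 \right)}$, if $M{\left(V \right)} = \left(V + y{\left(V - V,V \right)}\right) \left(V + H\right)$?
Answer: $-109968$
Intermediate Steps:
$y{\left(j,p \right)} = -7$ ($y{\left(j,p \right)} = -2 - 5 = -7$)
$H = -24$ ($H = \frac{24}{-1} = 24 \left(-1\right) = -24$)
$M{\left(V \right)} = \left(-24 + V\right) \left(-7 + V\right)$ ($M{\left(V \right)} = \left(V - 7\right) \left(V - 24\right) = \left(-7 + V\right) \left(-24 + V\right) = \left(-24 + V\right) \left(-7 + V\right)$)
$\left(-840 + 524\right) M{\left(-5 \right)} = \left(-840 + 524\right) \left(168 + \left(-5\right)^{2} - -155\right) = - 316 \left(168 + 25 + 155\right) = \left(-316\right) 348 = -109968$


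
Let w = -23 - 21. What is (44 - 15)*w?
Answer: -1276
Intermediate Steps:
w = -44
(44 - 15)*w = (44 - 15)*(-44) = 29*(-44) = -1276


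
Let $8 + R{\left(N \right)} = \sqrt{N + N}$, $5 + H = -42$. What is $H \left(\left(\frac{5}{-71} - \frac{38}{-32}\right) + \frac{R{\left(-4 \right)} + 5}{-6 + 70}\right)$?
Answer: $- \frac{228561}{4544} - \frac{47 i \sqrt{2}}{32} \approx -50.299 - 2.0771 i$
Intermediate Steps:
$H = -47$ ($H = -5 - 42 = -47$)
$R{\left(N \right)} = -8 + \sqrt{2} \sqrt{N}$ ($R{\left(N \right)} = -8 + \sqrt{N + N} = -8 + \sqrt{2 N} = -8 + \sqrt{2} \sqrt{N}$)
$H \left(\left(\frac{5}{-71} - \frac{38}{-32}\right) + \frac{R{\left(-4 \right)} + 5}{-6 + 70}\right) = - 47 \left(\left(\frac{5}{-71} - \frac{38}{-32}\right) + \frac{\left(-8 + \sqrt{2} \sqrt{-4}\right) + 5}{-6 + 70}\right) = - 47 \left(\left(5 \left(- \frac{1}{71}\right) - - \frac{19}{16}\right) + \frac{\left(-8 + \sqrt{2} \cdot 2 i\right) + 5}{64}\right) = - 47 \left(\left(- \frac{5}{71} + \frac{19}{16}\right) + \left(\left(-8 + 2 i \sqrt{2}\right) + 5\right) \frac{1}{64}\right) = - 47 \left(\frac{1269}{1136} + \left(-3 + 2 i \sqrt{2}\right) \frac{1}{64}\right) = - 47 \left(\frac{1269}{1136} - \left(\frac{3}{64} - \frac{i \sqrt{2}}{32}\right)\right) = - 47 \left(\frac{4863}{4544} + \frac{i \sqrt{2}}{32}\right) = - \frac{228561}{4544} - \frac{47 i \sqrt{2}}{32}$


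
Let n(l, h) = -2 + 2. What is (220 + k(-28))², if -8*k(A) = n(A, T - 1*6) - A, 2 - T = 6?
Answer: 187489/4 ≈ 46872.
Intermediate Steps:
T = -4 (T = 2 - 1*6 = 2 - 6 = -4)
n(l, h) = 0
k(A) = A/8 (k(A) = -(0 - A)/8 = -(-1)*A/8 = A/8)
(220 + k(-28))² = (220 + (⅛)*(-28))² = (220 - 7/2)² = (433/2)² = 187489/4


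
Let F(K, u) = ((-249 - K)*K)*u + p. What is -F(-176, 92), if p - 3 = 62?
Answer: -1182081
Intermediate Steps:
p = 65 (p = 3 + 62 = 65)
F(K, u) = 65 + K*u*(-249 - K) (F(K, u) = ((-249 - K)*K)*u + 65 = (K*(-249 - K))*u + 65 = K*u*(-249 - K) + 65 = 65 + K*u*(-249 - K))
-F(-176, 92) = -(65 - 1*92*(-176)² - 249*(-176)*92) = -(65 - 1*92*30976 + 4031808) = -(65 - 2849792 + 4031808) = -1*1182081 = -1182081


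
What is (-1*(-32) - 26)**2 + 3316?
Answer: 3352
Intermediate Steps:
(-1*(-32) - 26)**2 + 3316 = (32 - 26)**2 + 3316 = 6**2 + 3316 = 36 + 3316 = 3352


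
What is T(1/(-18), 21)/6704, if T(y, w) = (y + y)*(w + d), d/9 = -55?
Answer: 79/10056 ≈ 0.0078560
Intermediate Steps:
d = -495 (d = 9*(-55) = -495)
T(y, w) = 2*y*(-495 + w) (T(y, w) = (y + y)*(w - 495) = (2*y)*(-495 + w) = 2*y*(-495 + w))
T(1/(-18), 21)/6704 = (2*(-495 + 21)/(-18))/6704 = (2*(-1/18)*(-474))*(1/6704) = (158/3)*(1/6704) = 79/10056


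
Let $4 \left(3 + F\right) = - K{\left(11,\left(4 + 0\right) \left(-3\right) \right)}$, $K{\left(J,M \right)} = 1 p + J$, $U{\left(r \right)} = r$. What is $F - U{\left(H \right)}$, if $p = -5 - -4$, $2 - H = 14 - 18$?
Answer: $- \frac{23}{2} \approx -11.5$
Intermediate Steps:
$H = 6$ ($H = 2 - \left(14 - 18\right) = 2 - -4 = 2 + 4 = 6$)
$p = -1$ ($p = -5 + 4 = -1$)
$K{\left(J,M \right)} = -1 + J$ ($K{\left(J,M \right)} = 1 \left(-1\right) + J = -1 + J$)
$F = - \frac{11}{2}$ ($F = -3 + \frac{\left(-1\right) \left(-1 + 11\right)}{4} = -3 + \frac{\left(-1\right) 10}{4} = -3 + \frac{1}{4} \left(-10\right) = -3 - \frac{5}{2} = - \frac{11}{2} \approx -5.5$)
$F - U{\left(H \right)} = - \frac{11}{2} - 6 = - \frac{23}{2}$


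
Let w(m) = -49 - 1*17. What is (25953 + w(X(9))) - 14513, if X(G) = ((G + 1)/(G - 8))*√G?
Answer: 11374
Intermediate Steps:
X(G) = √G*(1 + G)/(-8 + G) (X(G) = ((1 + G)/(-8 + G))*√G = √G*(1 + G)/(-8 + G))
w(m) = -66 (w(m) = -49 - 17 = -66)
(25953 + w(X(9))) - 14513 = (25953 - 66) - 14513 = 25887 - 14513 = 11374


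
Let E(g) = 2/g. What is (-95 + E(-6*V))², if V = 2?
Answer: 326041/36 ≈ 9056.7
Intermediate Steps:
(-95 + E(-6*V))² = (-95 + 2/((-6*2)))² = (-95 + 2/(-12))² = (-95 + 2*(-1/12))² = (-95 - ⅙)² = (-571/6)² = 326041/36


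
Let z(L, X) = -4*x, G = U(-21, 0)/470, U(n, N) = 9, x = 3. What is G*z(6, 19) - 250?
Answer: -58804/235 ≈ -250.23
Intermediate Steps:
G = 9/470 ≈ 0.019149
z(L, X) = -12 (z(L, X) = -4*3 = -12)
G*z(6, 19) - 250 = (9/470)*(-12) - 250 = -54/235 - 250 = -58804/235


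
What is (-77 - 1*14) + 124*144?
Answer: 17765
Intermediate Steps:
(-77 - 1*14) + 124*144 = (-77 - 14) + 17856 = -91 + 17856 = 17765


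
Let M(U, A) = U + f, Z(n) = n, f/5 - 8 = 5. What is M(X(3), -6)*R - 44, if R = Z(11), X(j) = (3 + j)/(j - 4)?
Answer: 605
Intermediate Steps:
f = 65 (f = 40 + 5*5 = 40 + 25 = 65)
X(j) = (3 + j)/(-4 + j)
R = 11
M(U, A) = 65 + U (M(U, A) = U + 65 = 65 + U)
M(X(3), -6)*R - 44 = (65 + (3 + 3)/(-4 + 3))*11 - 44 = (65 + 6/(-1))*11 - 44 = (65 - 1*6)*11 - 44 = (65 - 6)*11 - 44 = 59*11 - 44 = 649 - 44 = 605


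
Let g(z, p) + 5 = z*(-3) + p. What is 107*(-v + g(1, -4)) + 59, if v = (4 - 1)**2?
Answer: -2188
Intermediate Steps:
g(z, p) = -5 + p - 3*z (g(z, p) = -5 + (z*(-3) + p) = -5 + (-3*z + p) = -5 + (p - 3*z) = -5 + p - 3*z)
v = 9 (v = 3**2 = 9)
107*(-v + g(1, -4)) + 59 = 107*(-1*9 + (-5 - 4 - 3*1)) + 59 = 107*(-9 + (-5 - 4 - 3)) + 59 = 107*(-9 - 12) + 59 = 107*(-21) + 59 = -2247 + 59 = -2188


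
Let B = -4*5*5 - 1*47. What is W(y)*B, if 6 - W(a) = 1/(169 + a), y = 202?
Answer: -46725/53 ≈ -881.60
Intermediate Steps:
W(a) = 6 - 1/(169 + a)
B = -147 (B = -20*5 - 47 = -100 - 47 = -147)
W(y)*B = ((1013 + 6*202)/(169 + 202))*(-147) = ((1013 + 1212)/371)*(-147) = ((1/371)*2225)*(-147) = (2225/371)*(-147) = -46725/53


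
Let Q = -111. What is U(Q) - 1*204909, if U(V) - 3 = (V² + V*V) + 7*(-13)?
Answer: -180355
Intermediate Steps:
U(V) = -88 + 2*V² (U(V) = 3 + ((V² + V*V) + 7*(-13)) = 3 + ((V² + V²) - 91) = 3 + (2*V² - 91) = 3 + (-91 + 2*V²) = -88 + 2*V²)
U(Q) - 1*204909 = (-88 + 2*(-111)²) - 1*204909 = (-88 + 2*12321) - 204909 = (-88 + 24642) - 204909 = 24554 - 204909 = -180355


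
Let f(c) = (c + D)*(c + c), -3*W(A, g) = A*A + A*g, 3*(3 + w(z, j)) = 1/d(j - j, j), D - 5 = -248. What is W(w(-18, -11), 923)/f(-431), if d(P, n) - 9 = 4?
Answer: 1040549/662762061 ≈ 0.0015700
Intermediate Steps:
D = -243 (D = 5 - 248 = -243)
d(P, n) = 13 (d(P, n) = 9 + 4 = 13)
w(z, j) = -116/39 (w(z, j) = -3 + (⅓)/13 = -3 + (⅓)*(1/13) = -3 + 1/39 = -116/39)
W(A, g) = -A²/3 - A*g/3 (W(A, g) = -(A*A + A*g)/3 = -(A² + A*g)/3 = -A²/3 - A*g/3)
f(c) = 2*c*(-243 + c) (f(c) = (c - 243)*(c + c) = (-243 + c)*(2*c) = 2*c*(-243 + c))
W(w(-18, -11), 923)/f(-431) = (-⅓*(-116/39)*(-116/39 + 923))/((2*(-431)*(-243 - 431))) = (-⅓*(-116/39)*35881/39)/((2*(-431)*(-674))) = (4162196/4563)/580988 = (4162196/4563)*(1/580988) = 1040549/662762061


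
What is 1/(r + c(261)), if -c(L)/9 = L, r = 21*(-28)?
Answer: -1/2937 ≈ -0.00034048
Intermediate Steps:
r = -588
c(L) = -9*L
1/(r + c(261)) = 1/(-588 - 9*261) = 1/(-588 - 2349) = 1/(-2937) = -1/2937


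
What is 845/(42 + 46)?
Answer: 845/88 ≈ 9.6023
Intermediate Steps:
845/(42 + 46) = 845/88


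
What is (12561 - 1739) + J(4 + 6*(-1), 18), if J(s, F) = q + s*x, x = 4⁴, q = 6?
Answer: 10316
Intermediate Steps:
x = 256
J(s, F) = 6 + 256*s (J(s, F) = 6 + s*256 = 6 + 256*s)
(12561 - 1739) + J(4 + 6*(-1), 18) = (12561 - 1739) + (6 + 256*(4 + 6*(-1))) = 10822 + (6 + 256*(4 - 6)) = 10822 + (6 + 256*(-2)) = 10822 + (6 - 512) = 10822 - 506 = 10316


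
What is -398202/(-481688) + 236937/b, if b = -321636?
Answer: 15292093/169877414 ≈ 0.090018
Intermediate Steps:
-398202/(-481688) + 236937/b = -398202/(-481688) + 236937/(-321636) = -398202*(-1/481688) + 236937*(-1/321636) = 10479/12676 - 78979/107212 = 15292093/169877414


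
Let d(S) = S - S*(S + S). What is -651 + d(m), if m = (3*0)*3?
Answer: -651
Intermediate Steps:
m = 0 (m = 0*3 = 0)
d(S) = S - 2*S**2 (d(S) = S - S*2*S = S - 2*S**2)
-651 + d(m) = -651 + 0*(1 - 2*0) = -651 + 0*(1 + 0) = -651 + 0*1 = -651 + 0 = -651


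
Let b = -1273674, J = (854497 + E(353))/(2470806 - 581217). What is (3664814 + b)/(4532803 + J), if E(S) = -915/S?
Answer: 1594949960035380/3023492846488877 ≈ 0.52752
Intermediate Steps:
J = 301636526/667024917 (J = (854497 - 915/353)/(2470806 - 581217) = (854497 - 915*1/353)/1889589 = (854497 - 915/353)*(1/1889589) = (301636526/353)*(1/1889589) = 301636526/667024917 ≈ 0.45221)
(3664814 + b)/(4532803 + J) = (3664814 - 1273674)/(4532803 + 301636526/667024917) = 2391140/(3023492846488877/667024917) = 2391140*(667024917/3023492846488877) = 1594949960035380/3023492846488877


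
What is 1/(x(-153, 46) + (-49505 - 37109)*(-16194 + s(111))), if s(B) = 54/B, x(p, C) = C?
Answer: 37/51895645942 ≈ 7.1297e-10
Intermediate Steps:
1/(x(-153, 46) + (-49505 - 37109)*(-16194 + s(111))) = 1/(46 + (-49505 - 37109)*(-16194 + 54/111)) = 1/(46 - 86614*(-16194 + 54*(1/111))) = 1/(46 - 86614*(-16194 + 18/37)) = 1/(46 - 86614*(-599160/37)) = 1/(46 + 51895644240/37) = 1/(51895645942/37) = 37/51895645942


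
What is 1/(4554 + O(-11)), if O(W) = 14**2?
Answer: 1/4750 ≈ 0.00021053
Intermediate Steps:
O(W) = 196
1/(4554 + O(-11)) = 1/(4554 + 196) = 1/4750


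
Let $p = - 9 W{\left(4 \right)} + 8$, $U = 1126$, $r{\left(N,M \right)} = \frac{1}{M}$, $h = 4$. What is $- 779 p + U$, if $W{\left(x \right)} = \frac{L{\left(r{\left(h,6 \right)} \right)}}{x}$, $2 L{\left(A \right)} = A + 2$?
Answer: $- \frac{51315}{16} \approx -3207.2$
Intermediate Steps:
$L{\left(A \right)} = 1 + \frac{A}{2}$ ($L{\left(A \right)} = \frac{A + 2}{2} = \frac{2 + A}{2} = 1 + \frac{A}{2}$)
$W{\left(x \right)} = \frac{13}{12 x}$ ($W{\left(x \right)} = \frac{1 + \frac{1}{2 \cdot 6}}{x} = \frac{1 + \frac{1}{2} \cdot \frac{1}{6}}{x} = \frac{1 + \frac{1}{12}}{x} = \frac{13}{12 x}$)
$p = \frac{89}{16}$ ($p = - 9 \frac{13}{12 \cdot 4} + 8 = - 9 \cdot \frac{13}{12} \cdot \frac{1}{4} + 8 = \left(-9\right) \frac{13}{48} + 8 = - \frac{39}{16} + 8 = \frac{89}{16} \approx 5.5625$)
$- 779 p + U = \left(-779\right) \frac{89}{16} + 1126 = - \frac{69331}{16} + 1126 = - \frac{51315}{16}$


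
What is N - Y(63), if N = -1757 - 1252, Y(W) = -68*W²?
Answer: 266883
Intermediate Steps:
N = -3009
N - Y(63) = -3009 - (-68)*63² = -3009 - (-68)*3969 = -3009 - 1*(-269892) = -3009 + 269892 = 266883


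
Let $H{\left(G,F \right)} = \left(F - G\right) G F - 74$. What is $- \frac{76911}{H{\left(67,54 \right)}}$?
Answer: $\frac{76911}{47108} \approx 1.6327$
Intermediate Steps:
$H{\left(G,F \right)} = -74 + F G \left(F - G\right)$ ($H{\left(G,F \right)} = G \left(F - G\right) F - 74 = F G \left(F - G\right) - 74 = -74 + F G \left(F - G\right)$)
$- \frac{76911}{H{\left(67,54 \right)}} = - \frac{76911}{-74 + 67 \cdot 54^{2} - 54 \cdot 67^{2}} = - \frac{76911}{-74 + 67 \cdot 2916 - 54 \cdot 4489} = - \frac{76911}{-74 + 195372 - 242406} = - \frac{76911}{-47108} = \left(-76911\right) \left(- \frac{1}{47108}\right) = \frac{76911}{47108}$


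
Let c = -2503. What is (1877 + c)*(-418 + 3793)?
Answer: -2112750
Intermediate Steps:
(1877 + c)*(-418 + 3793) = (1877 - 2503)*(-418 + 3793) = -626*3375 = -2112750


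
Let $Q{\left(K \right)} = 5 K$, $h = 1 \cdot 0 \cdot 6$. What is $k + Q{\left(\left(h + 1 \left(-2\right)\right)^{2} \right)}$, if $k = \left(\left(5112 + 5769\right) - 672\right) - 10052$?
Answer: $177$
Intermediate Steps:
$h = 0$ ($h = 0 \cdot 6 = 0$)
$k = 157$ ($k = \left(10881 - 672\right) - 10052 = 10209 - 10052 = 157$)
$k + Q{\left(\left(h + 1 \left(-2\right)\right)^{2} \right)} = 157 + 5 \left(0 + 1 \left(-2\right)\right)^{2} = 157 + 5 \left(0 - 2\right)^{2} = 157 + 5 \left(-2\right)^{2} = 157 + 5 \cdot 4 = 157 + 20 = 177$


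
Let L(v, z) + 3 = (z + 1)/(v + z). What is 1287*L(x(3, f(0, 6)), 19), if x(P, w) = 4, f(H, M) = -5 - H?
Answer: -63063/23 ≈ -2741.9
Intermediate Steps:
L(v, z) = -3 + (1 + z)/(v + z) (L(v, z) = -3 + (z + 1)/(v + z) = -3 + (1 + z)/(v + z))
1287*L(x(3, f(0, 6)), 19) = 1287*((1 - 3*4 - 2*19)/(4 + 19)) = 1287*((1 - 12 - 38)/23) = 1287*((1/23)*(-49)) = 1287*(-49/23) = -63063/23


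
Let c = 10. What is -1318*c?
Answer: -13180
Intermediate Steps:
-1318*c = -1318*10 = -13180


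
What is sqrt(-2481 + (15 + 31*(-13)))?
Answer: I*sqrt(2869) ≈ 53.563*I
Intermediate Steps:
sqrt(-2481 + (15 + 31*(-13))) = sqrt(-2481 + (15 - 403)) = sqrt(-2481 - 388) = sqrt(-2869) = I*sqrt(2869)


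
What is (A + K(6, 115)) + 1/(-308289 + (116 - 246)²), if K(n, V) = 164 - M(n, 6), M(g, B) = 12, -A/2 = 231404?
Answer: -134812869185/291389 ≈ -4.6266e+5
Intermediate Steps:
A = -462808 (A = -2*231404 = -462808)
K(n, V) = 152 (K(n, V) = 164 - 1*12 = 164 - 12 = 152)
(A + K(6, 115)) + 1/(-308289 + (116 - 246)²) = (-462808 + 152) + 1/(-308289 + (116 - 246)²) = -462656 + 1/(-308289 + (-130)²) = -462656 + 1/(-308289 + 16900) = -462656 + 1/(-291389) = -462656 - 1/291389 = -134812869185/291389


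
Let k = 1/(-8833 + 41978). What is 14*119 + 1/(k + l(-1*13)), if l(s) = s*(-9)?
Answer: 6460724501/3877966 ≈ 1666.0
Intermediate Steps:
l(s) = -9*s
k = 1/33145 ≈ 3.0170e-5
14*119 + 1/(k + l(-1*13)) = 14*119 + 1/(1/33145 - (-9)*13) = 1666 + 1/(1/33145 - 9*(-13)) = 1666 + 1/(1/33145 + 117) = 1666 + 1/(3877966/33145) = 1666 + 33145/3877966 = 6460724501/3877966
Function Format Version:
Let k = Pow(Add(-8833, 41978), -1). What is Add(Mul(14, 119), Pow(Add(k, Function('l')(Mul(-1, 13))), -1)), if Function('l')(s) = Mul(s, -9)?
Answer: Rational(6460724501, 3877966) ≈ 1666.0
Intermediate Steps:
Function('l')(s) = Mul(-9, s)
k = Rational(1, 33145) (k = Pow(33145, -1) = Rational(1, 33145) ≈ 3.0170e-5)
Add(Mul(14, 119), Pow(Add(k, Function('l')(Mul(-1, 13))), -1)) = Add(Mul(14, 119), Pow(Add(Rational(1, 33145), Mul(-9, Mul(-1, 13))), -1)) = Add(1666, Pow(Add(Rational(1, 33145), Mul(-9, -13)), -1)) = Add(1666, Pow(Add(Rational(1, 33145), 117), -1)) = Add(1666, Pow(Rational(3877966, 33145), -1)) = Add(1666, Rational(33145, 3877966)) = Rational(6460724501, 3877966)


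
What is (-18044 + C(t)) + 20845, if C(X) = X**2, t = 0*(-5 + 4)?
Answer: 2801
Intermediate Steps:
t = 0 (t = 0*(-1) = 0)
(-18044 + C(t)) + 20845 = (-18044 + 0**2) + 20845 = (-18044 + 0) + 20845 = -18044 + 20845 = 2801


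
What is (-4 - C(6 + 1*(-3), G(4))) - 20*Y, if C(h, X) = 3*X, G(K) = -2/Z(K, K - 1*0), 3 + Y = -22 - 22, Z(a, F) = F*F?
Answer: 7491/8 ≈ 936.38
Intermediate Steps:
Z(a, F) = F²
Y = -47 (Y = -3 + (-22 - 22) = -3 - 44 = -47)
G(K) = -2/K² (G(K) = -2/(K - 1*0)² = -2/(K + 0)² = -2/K²)
(-4 - C(6 + 1*(-3), G(4))) - 20*Y = (-4 - 3*(-2/4²)) - 20*(-47) = (-4 - 3*(-2*1/16)) + 940 = (-4 - 3*(-1)/8) + 940 = (-4 - 1*(-3/8)) + 940 = (-4 + 3/8) + 940 = -29/8 + 940 = 7491/8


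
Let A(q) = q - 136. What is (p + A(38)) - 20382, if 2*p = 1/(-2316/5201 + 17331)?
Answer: -3691979361199/180272430 ≈ -20480.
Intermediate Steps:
A(q) = -136 + q
p = 5201/180272430 (p = 1/(2*(-2316/5201 + 17331)) = 1/(2*(90136215/5201)) = (1/2)*(5201/90136215) = 5201/180272430 ≈ 2.8851e-5)
(p + A(38)) - 20382 = (5201/180272430 + (-136 + 38)) - 20382 = (5201/180272430 - 98) - 20382 = -17666692939/180272430 - 20382 = -3691979361199/180272430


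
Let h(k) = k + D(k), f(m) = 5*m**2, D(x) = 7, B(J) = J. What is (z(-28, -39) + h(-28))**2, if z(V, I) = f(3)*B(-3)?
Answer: 24336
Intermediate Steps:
h(k) = 7 + k (h(k) = k + 7 = 7 + k)
z(V, I) = -135 (z(V, I) = (5*3**2)*(-3) = (5*9)*(-3) = 45*(-3) = -135)
(z(-28, -39) + h(-28))**2 = (-135 + (7 - 28))**2 = (-135 - 21)**2 = (-156)**2 = 24336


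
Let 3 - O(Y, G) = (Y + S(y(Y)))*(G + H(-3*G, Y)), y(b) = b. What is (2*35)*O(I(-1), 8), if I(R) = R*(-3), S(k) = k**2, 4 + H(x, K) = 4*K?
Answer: -13230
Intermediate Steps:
H(x, K) = -4 + 4*K
I(R) = -3*R
O(Y, G) = 3 - (Y + Y**2)*(-4 + G + 4*Y) (O(Y, G) = 3 - (Y + Y**2)*(G + (-4 + 4*Y)) = 3 - (Y + Y**2)*(-4 + G + 4*Y))
(2*35)*O(I(-1), 8) = (2*35)*(3 - 4*(-3*(-1))**3 + 4*(-3*(-1)) - 1*8*(-3*(-1)) - 1*8*(-3*(-1))**2) = 70*(3 - 4*3**3 + 4*3 - 1*8*3 - 1*8*3**2) = 70*(3 - 4*27 + 12 - 24 - 1*8*9) = 70*(3 - 108 + 12 - 24 - 72) = 70*(-189) = -13230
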